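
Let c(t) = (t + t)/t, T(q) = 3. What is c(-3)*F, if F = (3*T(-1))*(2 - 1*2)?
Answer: 0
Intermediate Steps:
F = 0 (F = (3*3)*(2 - 1*2) = 9*(2 - 2) = 9*0 = 0)
c(t) = 2 (c(t) = (2*t)/t = 2)
c(-3)*F = 2*0 = 0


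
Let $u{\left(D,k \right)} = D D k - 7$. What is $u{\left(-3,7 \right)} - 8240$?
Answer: $-8184$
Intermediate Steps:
$u{\left(D,k \right)} = -7 + k D^{2}$ ($u{\left(D,k \right)} = D^{2} k - 7 = k D^{2} - 7 = -7 + k D^{2}$)
$u{\left(-3,7 \right)} - 8240 = \left(-7 + 7 \left(-3\right)^{2}\right) - 8240 = \left(-7 + 7 \cdot 9\right) - 8240 = \left(-7 + 63\right) - 8240 = 56 - 8240 = -8184$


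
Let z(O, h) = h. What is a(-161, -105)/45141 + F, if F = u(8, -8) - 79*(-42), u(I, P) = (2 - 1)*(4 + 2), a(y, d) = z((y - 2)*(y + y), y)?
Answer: 150048523/45141 ≈ 3324.0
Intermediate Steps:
a(y, d) = y
u(I, P) = 6 (u(I, P) = 1*6 = 6)
F = 3324 (F = 6 - 79*(-42) = 6 + 3318 = 3324)
a(-161, -105)/45141 + F = -161/45141 + 3324 = 150048523/45141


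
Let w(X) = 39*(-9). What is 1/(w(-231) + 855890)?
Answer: 1/855539 ≈ 1.1689e-6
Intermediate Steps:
w(X) = -351
1/(w(-231) + 855890) = 1/(-351 + 855890) = 1/855539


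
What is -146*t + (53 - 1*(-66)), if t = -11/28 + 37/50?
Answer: 23911/350 ≈ 68.317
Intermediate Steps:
t = 243/700 (t = -11*1/28 + 37*(1/50) = -11/28 + 37/50 = 243/700 ≈ 0.34714)
-146*t + (53 - 1*(-66)) = -146*243/700 + (53 - 1*(-66)) = -17739/350 + (53 + 66) = -17739/350 + 119 = 23911/350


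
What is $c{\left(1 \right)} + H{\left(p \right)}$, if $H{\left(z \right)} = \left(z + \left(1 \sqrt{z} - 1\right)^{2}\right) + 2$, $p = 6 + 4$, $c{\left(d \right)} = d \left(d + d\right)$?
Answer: $25 - 2 \sqrt{10} \approx 18.675$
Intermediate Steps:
$c{\left(d \right)} = 2 d^{2}$ ($c{\left(d \right)} = d 2 d = 2 d^{2}$)
$p = 10$
$H{\left(z \right)} = 2 + z + \left(-1 + \sqrt{z}\right)^{2}$ ($H{\left(z \right)} = \left(z + \left(\sqrt{z} - 1\right)^{2}\right) + 2 = \left(z + \left(-1 + \sqrt{z}\right)^{2}\right) + 2 = 2 + z + \left(-1 + \sqrt{z}\right)^{2}$)
$c{\left(1 \right)} + H{\left(p \right)} = 2 \cdot 1^{2} + \left(2 + 10 + \left(-1 + \sqrt{10}\right)^{2}\right) = 2 \cdot 1 + \left(12 + \left(-1 + \sqrt{10}\right)^{2}\right) = 2 + \left(12 + \left(-1 + \sqrt{10}\right)^{2}\right) = 14 + \left(-1 + \sqrt{10}\right)^{2}$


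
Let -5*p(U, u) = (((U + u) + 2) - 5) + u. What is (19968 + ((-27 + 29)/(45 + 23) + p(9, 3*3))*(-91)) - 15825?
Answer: 778111/170 ≈ 4577.1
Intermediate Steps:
p(U, u) = ⅗ - 2*u/5 - U/5 (p(U, u) = -((((U + u) + 2) - 5) + u)/5 = -(((2 + U + u) - 5) + u)/5 = -((-3 + U + u) + u)/5 = -(-3 + U + 2*u)/5 = ⅗ - 2*u/5 - U/5)
(19968 + ((-27 + 29)/(45 + 23) + p(9, 3*3))*(-91)) - 15825 = (19968 + ((-27 + 29)/(45 + 23) + (⅗ - 6*3/5 - ⅕*9))*(-91)) - 15825 = (19968 + (2/68 + (⅗ - ⅖*9 - 9/5))*(-91)) - 15825 = (19968 + (2*(1/68) + (⅗ - 18/5 - 9/5))*(-91)) - 15825 = (19968 + (1/34 - 24/5)*(-91)) - 15825 = (19968 - 811/170*(-91)) - 15825 = (19968 + 73801/170) - 15825 = 3468361/170 - 15825 = 778111/170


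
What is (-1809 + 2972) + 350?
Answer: 1513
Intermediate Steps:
(-1809 + 2972) + 350 = 1163 + 350 = 1513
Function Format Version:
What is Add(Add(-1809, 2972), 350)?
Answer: 1513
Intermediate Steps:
Add(Add(-1809, 2972), 350) = Add(1163, 350) = 1513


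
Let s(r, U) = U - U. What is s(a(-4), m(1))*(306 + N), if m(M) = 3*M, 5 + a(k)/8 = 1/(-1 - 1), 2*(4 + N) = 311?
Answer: 0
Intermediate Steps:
N = 303/2 (N = -4 + (½)*311 = -4 + 311/2 = 303/2 ≈ 151.50)
a(k) = -44 (a(k) = -40 + 8/(-1 - 1) = -40 + 8/(-2) = -40 + 8*(-½) = -40 - 4 = -44)
s(r, U) = 0
s(a(-4), m(1))*(306 + N) = 0*(306 + 303/2) = 0*(915/2) = 0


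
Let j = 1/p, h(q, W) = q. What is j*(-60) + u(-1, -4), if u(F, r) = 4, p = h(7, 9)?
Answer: -32/7 ≈ -4.5714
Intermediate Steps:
p = 7
j = ⅐ (j = 1/7 = ⅐ ≈ 0.14286)
j*(-60) + u(-1, -4) = (⅐)*(-60) + 4 = -60/7 + 4 = -32/7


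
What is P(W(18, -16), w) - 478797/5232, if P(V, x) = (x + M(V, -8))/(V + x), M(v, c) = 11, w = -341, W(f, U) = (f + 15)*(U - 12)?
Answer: -3660313/40112 ≈ -91.252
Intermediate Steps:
W(f, U) = (-12 + U)*(15 + f) (W(f, U) = (15 + f)*(-12 + U) = (-12 + U)*(15 + f))
P(V, x) = (11 + x)/(V + x) (P(V, x) = (x + 11)/(V + x) = (11 + x)/(V + x))
P(W(18, -16), w) - 478797/5232 = (11 - 341)/((-180 - 12*18 + 15*(-16) - 16*18) - 341) - 478797/5232 = -330/((-180 - 216 - 240 - 288) - 341) - 478797/5232 = -330/(-924 - 341) - 1*159599/1744 = -330/(-1265) - 159599/1744 = -1/1265*(-330) - 159599/1744 = 6/23 - 159599/1744 = -3660313/40112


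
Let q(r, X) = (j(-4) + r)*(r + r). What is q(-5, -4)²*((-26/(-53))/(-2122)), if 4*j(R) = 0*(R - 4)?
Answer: -32500/56233 ≈ -0.57795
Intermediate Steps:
j(R) = 0 (j(R) = (0*(R - 4))/4 = (0*(-4 + R))/4 = (¼)*0 = 0)
q(r, X) = 2*r² (q(r, X) = (0 + r)*(r + r) = r*(2*r) = 2*r²)
q(-5, -4)²*((-26/(-53))/(-2122)) = (2*(-5)²)²*((-26/(-53))/(-2122)) = (2*25)²*(-1/53*(-26)*(-1/2122)) = 50²*((26/53)*(-1/2122)) = 2500*(-13/56233) = -32500/56233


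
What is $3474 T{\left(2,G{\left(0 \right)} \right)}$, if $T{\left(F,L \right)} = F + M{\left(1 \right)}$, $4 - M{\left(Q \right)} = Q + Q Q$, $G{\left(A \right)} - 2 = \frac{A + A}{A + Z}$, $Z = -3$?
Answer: $13896$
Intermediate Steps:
$G{\left(A \right)} = 2 + \frac{2 A}{-3 + A}$ ($G{\left(A \right)} = 2 + \frac{A + A}{A - 3} = 2 + \frac{2 A}{-3 + A}$)
$M{\left(Q \right)} = 4 - Q - Q^{2}$ ($M{\left(Q \right)} = 4 - \left(Q + Q Q\right) = 4 - \left(Q + Q^{2}\right) = 4 - Q - Q^{2}$)
$T{\left(F,L \right)} = 2 + F$ ($T{\left(F,L \right)} = F - -2 = F + 2 = 2 + F$)
$3474 T{\left(2,G{\left(0 \right)} \right)} = 3474 \left(2 + 2\right) = 3474 \cdot 4 = 13896$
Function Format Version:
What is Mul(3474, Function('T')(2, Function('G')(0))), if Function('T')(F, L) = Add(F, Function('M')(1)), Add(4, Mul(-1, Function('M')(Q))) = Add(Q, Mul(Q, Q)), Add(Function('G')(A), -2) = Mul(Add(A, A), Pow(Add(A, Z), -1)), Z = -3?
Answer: 13896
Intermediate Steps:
Function('G')(A) = Add(2, Mul(2, A, Pow(Add(-3, A), -1))) (Function('G')(A) = Add(2, Mul(Add(A, A), Pow(Add(A, -3), -1))) = Add(2, Mul(Mul(2, A), Pow(Add(-3, A), -1))) = Add(2, Mul(2, A, Pow(Add(-3, A), -1))))
Function('M')(Q) = Add(4, Mul(-1, Q), Mul(-1, Pow(Q, 2))) (Function('M')(Q) = Add(4, Mul(-1, Add(Q, Mul(Q, Q)))) = Add(4, Mul(-1, Add(Q, Pow(Q, 2)))) = Add(4, Add(Mul(-1, Q), Mul(-1, Pow(Q, 2)))) = Add(4, Mul(-1, Q), Mul(-1, Pow(Q, 2))))
Function('T')(F, L) = Add(2, F) (Function('T')(F, L) = Add(F, Add(4, Mul(-1, 1), Mul(-1, Pow(1, 2)))) = Add(F, Add(4, -1, Mul(-1, 1))) = Add(F, Add(4, -1, -1)) = Add(F, 2) = Add(2, F))
Mul(3474, Function('T')(2, Function('G')(0))) = Mul(3474, Add(2, 2)) = Mul(3474, 4) = 13896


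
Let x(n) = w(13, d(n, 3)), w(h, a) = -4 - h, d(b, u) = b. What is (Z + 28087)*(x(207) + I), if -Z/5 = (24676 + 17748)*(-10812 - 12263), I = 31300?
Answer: 153120808972621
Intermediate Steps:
x(n) = -17 (x(n) = -4 - 1*13 = -4 - 13 = -17)
Z = 4894669000 (Z = -5*(24676 + 17748)*(-10812 - 12263) = -212120*(-23075) = -5*(-978933800) = 4894669000)
(Z + 28087)*(x(207) + I) = (4894669000 + 28087)*(-17 + 31300) = 4894697087*31283 = 153120808972621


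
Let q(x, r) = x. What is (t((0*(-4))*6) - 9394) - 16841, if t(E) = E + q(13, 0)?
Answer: -26222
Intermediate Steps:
t(E) = 13 + E (t(E) = E + 13 = 13 + E)
(t((0*(-4))*6) - 9394) - 16841 = ((13 + (0*(-4))*6) - 9394) - 16841 = ((13 + 0*6) - 9394) - 16841 = ((13 + 0) - 9394) - 16841 = (13 - 9394) - 16841 = -9381 - 16841 = -26222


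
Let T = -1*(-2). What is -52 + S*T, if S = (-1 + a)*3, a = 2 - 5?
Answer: -76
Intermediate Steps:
a = -3
T = 2
S = -12 (S = (-1 - 3)*3 = -4*3 = -12)
-52 + S*T = -52 - 12*2 = -52 - 24 = -76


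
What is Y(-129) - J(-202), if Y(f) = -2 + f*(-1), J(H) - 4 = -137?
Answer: 260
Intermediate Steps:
J(H) = -133 (J(H) = 4 - 137 = -133)
Y(f) = -2 - f
Y(-129) - J(-202) = (-2 - 1*(-129)) - 1*(-133) = (-2 + 129) + 133 = 127 + 133 = 260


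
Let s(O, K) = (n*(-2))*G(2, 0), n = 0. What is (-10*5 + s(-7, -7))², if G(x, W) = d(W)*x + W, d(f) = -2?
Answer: 2500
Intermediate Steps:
G(x, W) = W - 2*x (G(x, W) = -2*x + W = W - 2*x)
s(O, K) = 0 (s(O, K) = (0*(-2))*(0 - 2*2) = 0*(0 - 4) = 0*(-4) = 0)
(-10*5 + s(-7, -7))² = (-10*5 + 0)² = (-50 + 0)² = (-50)² = 2500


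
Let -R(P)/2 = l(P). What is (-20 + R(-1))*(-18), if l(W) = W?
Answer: 324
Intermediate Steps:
R(P) = -2*P
(-20 + R(-1))*(-18) = (-20 - 2*(-1))*(-18) = (-20 + 2)*(-18) = -18*(-18) = 324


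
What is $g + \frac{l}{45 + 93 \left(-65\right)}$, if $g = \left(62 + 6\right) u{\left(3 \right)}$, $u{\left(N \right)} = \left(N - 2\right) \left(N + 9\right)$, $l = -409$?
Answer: $\frac{4896409}{6000} \approx 816.07$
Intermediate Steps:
$u{\left(N \right)} = \left(-2 + N\right) \left(9 + N\right)$
$g = 816$ ($g = \left(62 + 6\right) \left(-18 + 3^{2} + 7 \cdot 3\right) = 68 \left(-18 + 9 + 21\right) = 68 \cdot 12 = 816$)
$g + \frac{l}{45 + 93 \left(-65\right)} = 816 - \frac{409}{45 + 93 \left(-65\right)} = 816 - \frac{409}{45 - 6045} = 816 - \frac{409}{-6000} = 816 - - \frac{409}{6000} = 816 + \frac{409}{6000} = \frac{4896409}{6000}$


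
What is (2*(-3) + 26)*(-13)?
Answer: -260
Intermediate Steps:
(2*(-3) + 26)*(-13) = (-6 + 26)*(-13) = 20*(-13) = -260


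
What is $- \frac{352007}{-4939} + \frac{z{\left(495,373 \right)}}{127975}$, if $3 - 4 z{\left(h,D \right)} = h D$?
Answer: $\frac{44820121463}{632068525} \approx 70.91$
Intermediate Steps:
$z{\left(h,D \right)} = \frac{3}{4} - \frac{D h}{4}$ ($z{\left(h,D \right)} = \frac{3}{4} - \frac{h D}{4} = \frac{3}{4} - \frac{D h}{4}$)
$- \frac{352007}{-4939} + \frac{z{\left(495,373 \right)}}{127975} = - \frac{352007}{-4939} + \frac{\frac{3}{4} - \frac{373}{4} \cdot 495}{127975} = \left(-352007\right) \left(- \frac{1}{4939}\right) + \left(\frac{3}{4} - \frac{184635}{4}\right) \frac{1}{127975} = \frac{352007}{4939} - \frac{46158}{127975} = \frac{44820121463}{632068525}$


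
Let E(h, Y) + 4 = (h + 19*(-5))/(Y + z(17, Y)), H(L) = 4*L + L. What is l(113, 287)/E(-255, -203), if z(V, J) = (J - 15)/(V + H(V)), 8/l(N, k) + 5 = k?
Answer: -20924/1691859 ≈ -0.012367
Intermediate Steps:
l(N, k) = 8/(-5 + k)
H(L) = 5*L
z(V, J) = (-15 + J)/(6*V) (z(V, J) = (J - 15)/(V + 5*V) = (-15 + J)/((6*V)) = (-15 + J)*(1/(6*V)) = (-15 + J)/(6*V))
E(h, Y) = -4 + (-95 + h)/(-5/34 + 103*Y/102) (E(h, Y) = -4 + (h + 19*(-5))/(Y + (⅙)*(-15 + Y)/17) = -4 + (h - 95)/(Y + (⅙)*(1/17)*(-15 + Y)) = -4 + (-95 + h)/(Y + (-5/34 + Y/102)) = -4 + (-95 + h)/(-5/34 + 103*Y/102))
l(113, 287)/E(-255, -203) = (8/(-5 + 287))/((2*(-4815 - 206*(-203) + 51*(-255))/(-15 + 103*(-203)))) = (8/282)/((2*(-4815 + 41818 - 13005)/(-15 - 20909))) = (8*(1/282))/((2*23998/(-20924))) = 4/(141*((2*(-1/20924)*23998))) = 4/(141*(-11999/5231)) = (4/141)*(-5231/11999) = -20924/1691859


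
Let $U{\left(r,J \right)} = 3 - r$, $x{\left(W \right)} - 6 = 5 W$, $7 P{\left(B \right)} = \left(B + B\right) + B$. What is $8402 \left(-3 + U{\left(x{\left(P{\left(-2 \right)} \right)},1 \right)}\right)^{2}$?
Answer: $\frac{1209888}{49} \approx 24692.0$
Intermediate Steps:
$P{\left(B \right)} = \frac{3 B}{7}$ ($P{\left(B \right)} = \frac{\left(B + B\right) + B}{7} = \frac{2 B + B}{7} = \frac{3 B}{7}$)
$x{\left(W \right)} = 6 + 5 W$
$8402 \left(-3 + U{\left(x{\left(P{\left(-2 \right)} \right)},1 \right)}\right)^{2} = 8402 \left(-3 - \left(3 + 5 \cdot \frac{3}{7} \left(-2\right)\right)\right)^{2} = 8402 \left(-3 + \left(3 - \left(6 + 5 \left(- \frac{6}{7}\right)\right)\right)\right)^{2} = 8402 \left(-3 + \left(3 - \left(6 - \frac{30}{7}\right)\right)\right)^{2} = 8402 \left(-3 + \left(3 - \frac{12}{7}\right)\right)^{2} = 8402 \left(-3 + \frac{9}{7}\right)^{2} = 8402 \left(- \frac{12}{7}\right)^{2} = 8402 \cdot \frac{144}{49} = \frac{1209888}{49}$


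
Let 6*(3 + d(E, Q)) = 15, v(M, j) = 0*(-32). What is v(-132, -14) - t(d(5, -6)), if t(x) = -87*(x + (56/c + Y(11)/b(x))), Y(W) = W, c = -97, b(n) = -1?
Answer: -203841/194 ≈ -1050.7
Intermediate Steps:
v(M, j) = 0
d(E, Q) = -½ (d(E, Q) = -3 + (⅙)*15 = -3 + 5/2 = -½)
t(x) = 97701/97 - 87*x (t(x) = -87*(x + (56/(-97) + 11/(-1))) = -87*(x + (56*(-1/97) + 11*(-1))) = -87*(x + (-56/97 - 11)) = -87*(x - 1123/97) = -87*(-1123/97 + x) = 97701/97 - 87*x)
v(-132, -14) - t(d(5, -6)) = 0 - (97701/97 - 87*(-½)) = 0 - (97701/97 + 87/2) = 0 - 1*203841/194 = 0 - 203841/194 = -203841/194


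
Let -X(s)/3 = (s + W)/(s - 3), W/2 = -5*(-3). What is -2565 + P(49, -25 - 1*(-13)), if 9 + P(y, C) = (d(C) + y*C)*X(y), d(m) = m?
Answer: 11898/23 ≈ 517.30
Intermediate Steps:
W = 30 (W = 2*(-5*(-3)) = 2*15 = 30)
X(s) = -3*(30 + s)/(-3 + s) (X(s) = -3*(s + 30)/(s - 3) = -3*(30 + s)/(-3 + s))
P(y, C) = -9 + 3*(-30 - y)*(C + C*y)/(-3 + y) (P(y, C) = -9 + (C + y*C)*(3*(-30 - y)/(-3 + y)) = -9 + (C + C*y)*(3*(-30 - y)/(-3 + y)) = -9 + 3*(-30 - y)*(C + C*y)/(-3 + y))
-2565 + P(49, -25 - 1*(-13)) = -2565 + 3*(9 - 3*49 - (-25 - 1*(-13))*(30 + 49) - 1*(-25 - 1*(-13))*49*(30 + 49))/(-3 + 49) = -2565 + 3*(9 - 147 - 1*(-25 + 13)*79 - 1*(-25 + 13)*49*79)/46 = -2565 + 3*(1/46)*(9 - 147 - 1*(-12)*79 - 1*(-12)*49*79) = -2565 + 3*(1/46)*(9 - 147 + 948 + 46452) = -2565 + 3*(1/46)*47262 = -2565 + 70893/23 = 11898/23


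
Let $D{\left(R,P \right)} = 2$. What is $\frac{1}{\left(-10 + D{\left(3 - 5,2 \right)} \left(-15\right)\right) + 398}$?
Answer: $\frac{1}{358} \approx 0.0027933$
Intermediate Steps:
$\frac{1}{\left(-10 + D{\left(3 - 5,2 \right)} \left(-15\right)\right) + 398} = \frac{1}{\left(-10 + 2 \left(-15\right)\right) + 398} = \frac{1}{\left(-10 - 30\right) + 398} = \frac{1}{-40 + 398} = \frac{1}{358}$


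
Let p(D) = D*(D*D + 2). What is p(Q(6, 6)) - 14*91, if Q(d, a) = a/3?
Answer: -1262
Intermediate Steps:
Q(d, a) = a/3 (Q(d, a) = a*(⅓) = a/3)
p(D) = D*(2 + D²) (p(D) = D*(D² + 2) = D*(2 + D²))
p(Q(6, 6)) - 14*91 = ((⅓)*6)*(2 + ((⅓)*6)²) - 14*91 = 2*(2 + 2²) - 1274 = 2*(2 + 4) - 1274 = 2*6 - 1274 = 12 - 1274 = -1262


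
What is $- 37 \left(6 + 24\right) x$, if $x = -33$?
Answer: $36630$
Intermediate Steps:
$- 37 \left(6 + 24\right) x = - 37 \left(6 + 24\right) \left(-33\right) = \left(-37\right) 30 \left(-33\right) = \left(-1110\right) \left(-33\right) = 36630$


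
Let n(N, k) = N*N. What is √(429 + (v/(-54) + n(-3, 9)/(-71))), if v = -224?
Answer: √176811726/639 ≈ 20.809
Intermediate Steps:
n(N, k) = N²
√(429 + (v/(-54) + n(-3, 9)/(-71))) = √(429 + (-224/(-54) + (-3)²/(-71))) = √(429 + (-224*(-1/54) + 9*(-1/71))) = √(429 + (112/27 - 9/71)) = √(429 + 7709/1917) = √(830102/1917) = √176811726/639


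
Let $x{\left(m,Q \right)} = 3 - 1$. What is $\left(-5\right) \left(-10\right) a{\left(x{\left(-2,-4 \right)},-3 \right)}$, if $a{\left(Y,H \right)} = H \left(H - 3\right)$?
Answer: $900$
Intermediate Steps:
$x{\left(m,Q \right)} = 2$ ($x{\left(m,Q \right)} = 3 - 1 = 2$)
$a{\left(Y,H \right)} = H \left(-3 + H\right)$
$\left(-5\right) \left(-10\right) a{\left(x{\left(-2,-4 \right)},-3 \right)} = \left(-5\right) \left(-10\right) \left(- 3 \left(-3 - 3\right)\right) = 50 \left(\left(-3\right) \left(-6\right)\right) = 50 \cdot 18 = 900$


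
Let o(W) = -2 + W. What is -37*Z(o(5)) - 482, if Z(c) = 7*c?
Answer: -1259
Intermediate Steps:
-37*Z(o(5)) - 482 = -259*(-2 + 5) - 482 = -259*3 - 482 = -37*21 - 482 = -777 - 482 = -1259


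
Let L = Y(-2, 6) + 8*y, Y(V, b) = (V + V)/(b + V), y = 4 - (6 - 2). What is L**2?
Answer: 1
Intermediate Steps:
y = 0 (y = 4 - 1*4 = 4 - 4 = 0)
Y(V, b) = 2*V/(V + b) (Y(V, b) = (2*V)/(V + b) = 2*V/(V + b))
L = -1 (L = 2*(-2)/(-2 + 6) + 8*0 = 2*(-2)/4 + 0 = 2*(-2)*(1/4) + 0 = -1 + 0 = -1)
L**2 = (-1)**2 = 1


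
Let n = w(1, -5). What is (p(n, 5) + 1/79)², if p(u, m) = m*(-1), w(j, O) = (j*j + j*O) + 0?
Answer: 155236/6241 ≈ 24.874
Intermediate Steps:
w(j, O) = j² + O*j (w(j, O) = (j² + O*j) + 0 = j² + O*j)
n = -4 (n = 1*(-5 + 1) = 1*(-4) = -4)
p(u, m) = -m
(p(n, 5) + 1/79)² = (-1*5 + 1/79)² = (-5 + 1/79)² = (-394/79)² = 155236/6241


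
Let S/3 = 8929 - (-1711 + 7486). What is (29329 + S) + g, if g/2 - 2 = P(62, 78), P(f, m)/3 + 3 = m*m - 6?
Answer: 75245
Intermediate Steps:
P(f, m) = -27 + 3*m**2 (P(f, m) = -9 + 3*(m*m - 6) = -9 + 3*(m**2 - 6) = -9 + 3*(-6 + m**2) = -9 + (-18 + 3*m**2) = -27 + 3*m**2)
S = 9462 (S = 3*(8929 - (-1711 + 7486)) = 3*(8929 - 1*5775) = 3*(8929 - 5775) = 3*3154 = 9462)
g = 36454 (g = 4 + 2*(-27 + 3*78**2) = 4 + 2*(-27 + 3*6084) = 4 + 2*(-27 + 18252) = 4 + 2*18225 = 4 + 36450 = 36454)
(29329 + S) + g = (29329 + 9462) + 36454 = 38791 + 36454 = 75245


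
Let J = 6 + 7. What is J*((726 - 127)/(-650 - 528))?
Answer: -7787/1178 ≈ -6.6104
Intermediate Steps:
J = 13
J*((726 - 127)/(-650 - 528)) = 13*((726 - 127)/(-650 - 528)) = 13*(599/(-1178)) = 13*(599*(-1/1178)) = 13*(-599/1178) = -7787/1178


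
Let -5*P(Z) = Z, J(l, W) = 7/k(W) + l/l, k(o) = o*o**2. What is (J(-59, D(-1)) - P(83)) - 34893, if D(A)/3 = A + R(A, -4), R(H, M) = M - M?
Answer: -4708214/135 ≈ -34876.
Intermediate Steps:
R(H, M) = 0
k(o) = o**3
D(A) = 3*A (D(A) = 3*(A + 0) = 3*A)
J(l, W) = 1 + 7/W**3 (J(l, W) = 7/(W**3) + l/l = 7/W**3 + 1 = 1 + 7/W**3)
P(Z) = -Z/5
(J(-59, D(-1)) - P(83)) - 34893 = ((1 + 7/(3*(-1))**3) - (-1)*83/5) - 34893 = ((1 + 7/(-3)**3) - 1*(-83/5)) - 34893 = ((1 + 7*(-1/27)) + 83/5) - 34893 = ((1 - 7/27) + 83/5) - 34893 = (20/27 + 83/5) - 34893 = 2341/135 - 34893 = -4708214/135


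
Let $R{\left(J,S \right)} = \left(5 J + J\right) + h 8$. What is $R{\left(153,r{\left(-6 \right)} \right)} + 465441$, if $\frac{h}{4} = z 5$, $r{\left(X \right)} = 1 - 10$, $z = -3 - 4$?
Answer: $465239$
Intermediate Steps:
$z = -7$ ($z = -3 - 4 = -7$)
$r{\left(X \right)} = -9$
$h = -140$ ($h = 4 \left(\left(-7\right) 5\right) = 4 \left(-35\right) = -140$)
$R{\left(J,S \right)} = -1120 + 6 J$ ($R{\left(J,S \right)} = \left(5 J + J\right) - 1120 = 6 J - 1120 = -1120 + 6 J$)
$R{\left(153,r{\left(-6 \right)} \right)} + 465441 = \left(-1120 + 6 \cdot 153\right) + 465441 = \left(-1120 + 918\right) + 465441 = -202 + 465441 = 465239$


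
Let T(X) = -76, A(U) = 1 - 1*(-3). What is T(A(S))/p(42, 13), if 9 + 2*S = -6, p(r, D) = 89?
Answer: -76/89 ≈ -0.85393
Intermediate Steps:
S = -15/2 (S = -9/2 + (½)*(-6) = -9/2 - 3 = -15/2 ≈ -7.5000)
A(U) = 4 (A(U) = 1 + 3 = 4)
T(A(S))/p(42, 13) = -76/89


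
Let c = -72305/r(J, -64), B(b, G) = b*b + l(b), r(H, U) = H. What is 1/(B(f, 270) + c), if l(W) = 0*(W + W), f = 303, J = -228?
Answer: 228/21004757 ≈ 1.0855e-5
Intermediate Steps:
l(W) = 0 (l(W) = 0*(2*W) = 0)
B(b, G) = b**2 (B(b, G) = b*b + 0 = b**2 + 0 = b**2)
c = 72305/228 (c = -72305/(-228) = -72305*(-1/228) = 72305/228 ≈ 317.13)
1/(B(f, 270) + c) = 1/(303**2 + 72305/228) = 1/(91809 + 72305/228) = 1/(21004757/228) = 228/21004757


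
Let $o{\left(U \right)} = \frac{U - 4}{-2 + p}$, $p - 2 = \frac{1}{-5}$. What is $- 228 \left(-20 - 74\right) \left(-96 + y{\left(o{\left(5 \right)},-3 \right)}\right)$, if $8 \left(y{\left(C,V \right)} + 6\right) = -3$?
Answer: $-2194101$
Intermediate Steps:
$p = \frac{9}{5}$ ($p = 2 + \frac{1}{-5} = 2 - \frac{1}{5} = \frac{9}{5} \approx 1.8$)
$o{\left(U \right)} = 20 - 5 U$ ($o{\left(U \right)} = \frac{U - 4}{-2 + \frac{9}{5}} = \frac{-4 + U}{- \frac{1}{5}} = \left(-4 + U\right) \left(-5\right) = 20 - 5 U$)
$y{\left(C,V \right)} = - \frac{51}{8}$ ($y{\left(C,V \right)} = -6 + \frac{1}{8} \left(-3\right) = -6 - \frac{3}{8} = - \frac{51}{8}$)
$- 228 \left(-20 - 74\right) \left(-96 + y{\left(o{\left(5 \right)},-3 \right)}\right) = - 228 \left(-20 - 74\right) \left(-96 - \frac{51}{8}\right) = - 228 \left(\left(-94\right) \left(- \frac{819}{8}\right)\right) = \left(-228\right) \frac{38493}{4} = -2194101$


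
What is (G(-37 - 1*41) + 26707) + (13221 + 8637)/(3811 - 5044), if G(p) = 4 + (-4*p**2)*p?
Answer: 791134423/411 ≈ 1.9249e+6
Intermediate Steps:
G(p) = 4 - 4*p**3
(G(-37 - 1*41) + 26707) + (13221 + 8637)/(3811 - 5044) = ((4 - 4*(-37 - 1*41)**3) + 26707) + (13221 + 8637)/(3811 - 5044) = ((4 - 4*(-37 - 41)**3) + 26707) + 21858/(-1233) = ((4 - 4*(-78)**3) + 26707) + 21858*(-1/1233) = ((4 - 4*(-474552)) + 26707) - 7286/411 = ((4 + 1898208) + 26707) - 7286/411 = (1898212 + 26707) - 7286/411 = 1924919 - 7286/411 = 791134423/411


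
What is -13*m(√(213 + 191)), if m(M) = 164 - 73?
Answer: -1183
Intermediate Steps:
m(M) = 91
-13*m(√(213 + 191)) = -13*91 = -1183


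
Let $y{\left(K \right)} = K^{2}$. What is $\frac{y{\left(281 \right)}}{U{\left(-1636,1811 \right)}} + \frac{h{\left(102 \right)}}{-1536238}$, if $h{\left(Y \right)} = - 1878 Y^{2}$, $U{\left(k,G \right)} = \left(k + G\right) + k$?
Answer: $- \frac{46378415243}{1122221859} \approx -41.327$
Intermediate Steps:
$U{\left(k,G \right)} = G + 2 k$ ($U{\left(k,G \right)} = \left(G + k\right) + k = G + 2 k$)
$\frac{y{\left(281 \right)}}{U{\left(-1636,1811 \right)}} + \frac{h{\left(102 \right)}}{-1536238} = \frac{281^{2}}{1811 + 2 \left(-1636\right)} + \frac{\left(-1878\right) 102^{2}}{-1536238} = \frac{78961}{1811 - 3272} + \left(-1878\right) 10404 \left(- \frac{1}{1536238}\right) = \frac{78961}{-1461} - - \frac{9769356}{768119} = 78961 \left(- \frac{1}{1461}\right) + \frac{9769356}{768119} = - \frac{78961}{1461} + \frac{9769356}{768119} = - \frac{46378415243}{1122221859}$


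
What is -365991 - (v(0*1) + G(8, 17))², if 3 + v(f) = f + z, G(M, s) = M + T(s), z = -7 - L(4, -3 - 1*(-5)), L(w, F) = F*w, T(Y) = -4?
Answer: -366187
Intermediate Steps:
z = -15 (z = -7 - (-3 - 1*(-5))*4 = -7 - (-3 + 5)*4 = -7 - 2*4 = -7 - 1*8 = -7 - 8 = -15)
G(M, s) = -4 + M (G(M, s) = M - 4 = -4 + M)
v(f) = -18 + f (v(f) = -3 + (f - 15) = -3 + (-15 + f) = -18 + f)
-365991 - (v(0*1) + G(8, 17))² = -365991 - ((-18 + 0*1) + (-4 + 8))² = -365991 - ((-18 + 0) + 4)² = -365991 - (-18 + 4)² = -365991 - 1*(-14)² = -365991 - 1*196 = -365991 - 196 = -366187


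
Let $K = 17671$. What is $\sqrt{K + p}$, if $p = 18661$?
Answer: $2 \sqrt{9083} \approx 190.61$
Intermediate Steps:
$\sqrt{K + p} = \sqrt{17671 + 18661} = \sqrt{36332} = 2 \sqrt{9083}$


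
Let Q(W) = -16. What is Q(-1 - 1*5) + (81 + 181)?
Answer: 246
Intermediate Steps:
Q(-1 - 1*5) + (81 + 181) = -16 + (81 + 181) = -16 + 262 = 246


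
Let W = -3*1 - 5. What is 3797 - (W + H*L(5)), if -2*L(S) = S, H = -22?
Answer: 3750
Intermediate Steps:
L(S) = -S/2
W = -8 (W = -3 - 5 = -8)
3797 - (W + H*L(5)) = 3797 - (-8 - (-11)*5) = 3797 - (-8 - 22*(-5/2)) = 3797 - (-8 + 55) = 3797 - 1*47 = 3797 - 47 = 3750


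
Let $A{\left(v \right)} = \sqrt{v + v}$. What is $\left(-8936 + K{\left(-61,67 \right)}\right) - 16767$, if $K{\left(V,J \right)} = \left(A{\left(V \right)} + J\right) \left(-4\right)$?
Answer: $-25971 - 4 i \sqrt{122} \approx -25971.0 - 44.181 i$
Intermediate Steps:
$A{\left(v \right)} = \sqrt{2} \sqrt{v}$ ($A{\left(v \right)} = \sqrt{2 v} = \sqrt{2} \sqrt{v}$)
$K{\left(V,J \right)} = - 4 J - 4 \sqrt{2} \sqrt{V}$ ($K{\left(V,J \right)} = \left(\sqrt{2} \sqrt{V} + J\right) \left(-4\right) = \left(J + \sqrt{2} \sqrt{V}\right) \left(-4\right) = - 4 J - 4 \sqrt{2} \sqrt{V}$)
$\left(-8936 + K{\left(-61,67 \right)}\right) - 16767 = \left(-8936 - \left(268 + 4 \sqrt{2} \sqrt{-61}\right)\right) - 16767 = \left(-8936 - \left(268 + 4 \sqrt{2} i \sqrt{61}\right)\right) - 16767 = \left(-8936 - \left(268 + 4 i \sqrt{122}\right)\right) - 16767 = \left(-9204 - 4 i \sqrt{122}\right) - 16767 = -25971 - 4 i \sqrt{122}$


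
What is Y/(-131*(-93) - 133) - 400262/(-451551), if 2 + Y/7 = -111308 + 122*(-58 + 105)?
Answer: -164443740766/2720594775 ≈ -60.444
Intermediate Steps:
Y = -739032 (Y = -14 + 7*(-111308 + 122*(-58 + 105)) = -14 + 7*(-111308 + 122*47) = -14 + 7*(-111308 + 5734) = -14 + 7*(-105574) = -14 - 739018 = -739032)
Y/(-131*(-93) - 133) - 400262/(-451551) = -739032/(-131*(-93) - 133) - 400262/(-451551) = -739032/(12183 - 133) - 400262*(-1/451551) = -739032/12050 + 400262/451551 = -739032*1/12050 + 400262/451551 = -369516/6025 + 400262/451551 = -164443740766/2720594775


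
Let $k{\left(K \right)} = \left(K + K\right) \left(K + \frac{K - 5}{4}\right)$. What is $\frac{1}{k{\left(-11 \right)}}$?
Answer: $\frac{1}{330} \approx 0.0030303$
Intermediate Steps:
$k{\left(K \right)} = 2 K \left(- \frac{5}{4} + \frac{5 K}{4}\right)$ ($k{\left(K \right)} = 2 K \left(K + \left(-5 + K\right) \frac{1}{4}\right) = 2 K \left(K + \left(- \frac{5}{4} + \frac{K}{4}\right)\right) = 2 K \left(- \frac{5}{4} + \frac{5 K}{4}\right)$)
$\frac{1}{k{\left(-11 \right)}} = \frac{1}{\frac{5}{2} \left(-11\right) \left(-1 - 11\right)} = \frac{1}{\frac{5}{2} \left(-11\right) \left(-12\right)} = \frac{1}{330}$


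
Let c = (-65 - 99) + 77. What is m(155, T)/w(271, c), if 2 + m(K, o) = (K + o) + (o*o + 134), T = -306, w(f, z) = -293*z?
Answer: 93617/25491 ≈ 3.6726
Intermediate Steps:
c = -87 (c = -164 + 77 = -87)
m(K, o) = 132 + K + o + o² (m(K, o) = -2 + ((K + o) + (o*o + 134)) = -2 + ((K + o) + (o² + 134)) = -2 + ((K + o) + (134 + o²)) = -2 + (134 + K + o + o²) = 132 + K + o + o²)
m(155, T)/w(271, c) = (132 + 155 - 306 + (-306)²)/((-293*(-87))) = (132 + 155 - 306 + 93636)/25491 = 93617*(1/25491) = 93617/25491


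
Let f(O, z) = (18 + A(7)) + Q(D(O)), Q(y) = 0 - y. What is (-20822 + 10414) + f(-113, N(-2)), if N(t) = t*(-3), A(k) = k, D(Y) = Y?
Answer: -10270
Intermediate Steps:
Q(y) = -y
N(t) = -3*t
f(O, z) = 25 - O (f(O, z) = (18 + 7) - O = 25 - O)
(-20822 + 10414) + f(-113, N(-2)) = (-20822 + 10414) + (25 - 1*(-113)) = -10408 + (25 + 113) = -10408 + 138 = -10270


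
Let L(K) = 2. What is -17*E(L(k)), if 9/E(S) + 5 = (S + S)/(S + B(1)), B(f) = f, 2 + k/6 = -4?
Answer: 459/11 ≈ 41.727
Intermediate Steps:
k = -36 (k = -12 + 6*(-4) = -12 - 24 = -36)
E(S) = 9/(-5 + 2*S/(1 + S)) (E(S) = 9/(-5 + (S + S)/(S + 1)) = 9/(-5 + (2*S)/(1 + S)) = 9/(-5 + 2*S/(1 + S)))
-17*E(L(k)) = -153*(-1 - 1*2)/(5 + 3*2) = -153*(-1 - 2)/(5 + 6) = -153*(-3)/11 = -17*(-27/11) = 459/11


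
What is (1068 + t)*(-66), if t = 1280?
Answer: -154968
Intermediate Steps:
(1068 + t)*(-66) = (1068 + 1280)*(-66) = 2348*(-66) = -154968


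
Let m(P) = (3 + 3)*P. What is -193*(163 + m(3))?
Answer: -34933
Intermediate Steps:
m(P) = 6*P
-193*(163 + m(3)) = -193*(163 + 6*3) = -193*(163 + 18) = -193*181 = -34933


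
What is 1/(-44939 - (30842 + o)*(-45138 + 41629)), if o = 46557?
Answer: 1/271548152 ≈ 3.6826e-9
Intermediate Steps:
1/(-44939 - (30842 + o)*(-45138 + 41629)) = 1/(-44939 - (30842 + 46557)*(-45138 + 41629)) = 1/(-44939 - 77399*(-3509)) = 1/(-44939 - 1*(-271593091)) = 1/(-44939 + 271593091) = 1/271548152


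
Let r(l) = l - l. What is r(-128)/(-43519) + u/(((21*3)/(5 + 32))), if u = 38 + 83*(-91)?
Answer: -30895/7 ≈ -4413.6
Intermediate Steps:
u = -7515 (u = 38 - 7553 = -7515)
r(l) = 0
r(-128)/(-43519) + u/(((21*3)/(5 + 32))) = 0/(-43519) - 7515/((21*3)/(5 + 32)) = 0*(-1/43519) - 7515/(63/37) = 0 - 7515/(63*(1/37)) = 0 - 7515/63/37 = 0 - 7515*37/63 = 0 - 30895/7 = -30895/7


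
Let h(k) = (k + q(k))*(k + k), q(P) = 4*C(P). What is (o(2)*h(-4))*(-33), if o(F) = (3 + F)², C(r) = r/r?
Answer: 0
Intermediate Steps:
C(r) = 1
q(P) = 4 (q(P) = 4*1 = 4)
h(k) = 2*k*(4 + k) (h(k) = (k + 4)*(k + k) = (4 + k)*(2*k) = 2*k*(4 + k))
(o(2)*h(-4))*(-33) = ((3 + 2)²*(2*(-4)*(4 - 4)))*(-33) = (5²*(2*(-4)*0))*(-33) = (25*0)*(-33) = 0*(-33) = 0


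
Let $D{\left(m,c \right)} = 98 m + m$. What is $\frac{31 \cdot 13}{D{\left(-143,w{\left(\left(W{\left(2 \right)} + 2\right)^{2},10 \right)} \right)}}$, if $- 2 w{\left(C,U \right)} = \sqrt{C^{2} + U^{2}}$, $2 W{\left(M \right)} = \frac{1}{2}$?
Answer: $- \frac{31}{1089} \approx -0.028466$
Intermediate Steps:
$W{\left(M \right)} = \frac{1}{4}$ ($W{\left(M \right)} = \frac{1}{2 \cdot 2} = \frac{1}{2} \cdot \frac{1}{2} = \frac{1}{4}$)
$w{\left(C,U \right)} = - \frac{\sqrt{C^{2} + U^{2}}}{2}$
$D{\left(m,c \right)} = 99 m$
$\frac{31 \cdot 13}{D{\left(-143,w{\left(\left(W{\left(2 \right)} + 2\right)^{2},10 \right)} \right)}} = \frac{31 \cdot 13}{99 \left(-143\right)} = \frac{403}{-14157} = 403 \left(- \frac{1}{14157}\right) = - \frac{31}{1089}$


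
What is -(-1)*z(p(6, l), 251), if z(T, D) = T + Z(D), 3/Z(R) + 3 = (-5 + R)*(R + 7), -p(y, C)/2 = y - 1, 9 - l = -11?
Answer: -211549/21155 ≈ -10.000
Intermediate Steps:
l = 20 (l = 9 - 1*(-11) = 9 + 11 = 20)
p(y, C) = 2 - 2*y (p(y, C) = -2*(y - 1) = -2*(-1 + y) = 2 - 2*y)
Z(R) = 3/(-3 + (-5 + R)*(7 + R)) (Z(R) = 3/(-3 + (-5 + R)*(R + 7)) = 3/(-3 + (-5 + R)*(7 + R)))
z(T, D) = T + 3/(-38 + D**2 + 2*D)
-(-1)*z(p(6, l), 251) = -(-1)*((2 - 2*6) + 3/(-38 + 251**2 + 2*251)) = -(-1)*((2 - 12) + 3/(-38 + 63001 + 502)) = -(-1)*(-10 + 3/63465) = -(-1)*(-10 + 3*(1/63465)) = -(-1)*(-10 + 1/21155) = -(-1)*(-211549)/21155 = -1*211549/21155 = -211549/21155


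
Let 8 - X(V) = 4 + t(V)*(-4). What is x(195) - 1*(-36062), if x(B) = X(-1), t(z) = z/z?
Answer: 36070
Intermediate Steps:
t(z) = 1
X(V) = 8 (X(V) = 8 - (4 + 1*(-4)) = 8 - (4 - 4) = 8 - 1*0 = 8 + 0 = 8)
x(B) = 8
x(195) - 1*(-36062) = 8 - 1*(-36062) = 8 + 36062 = 36070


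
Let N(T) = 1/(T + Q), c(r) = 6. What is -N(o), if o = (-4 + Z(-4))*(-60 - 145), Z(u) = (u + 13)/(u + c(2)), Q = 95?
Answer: 2/15 ≈ 0.13333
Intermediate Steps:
Z(u) = (13 + u)/(6 + u) (Z(u) = (u + 13)/(u + 6) = (13 + u)/(6 + u))
o = -205/2 (o = (-4 + (13 - 4)/(6 - 4))*(-60 - 145) = (-4 + 9/2)*(-205) = (½)*(-205) = -205/2 ≈ -102.50)
N(T) = 1/(95 + T) (N(T) = 1/(T + 95) = 1/(95 + T))
-N(o) = -1/(95 - 205/2) = -1/(-15/2) = -1*(-2/15) = 2/15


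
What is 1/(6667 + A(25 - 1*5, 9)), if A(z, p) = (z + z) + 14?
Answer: 1/6721 ≈ 0.00014879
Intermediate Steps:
A(z, p) = 14 + 2*z (A(z, p) = 2*z + 14 = 14 + 2*z)
1/(6667 + A(25 - 1*5, 9)) = 1/(6667 + (14 + 2*(25 - 1*5))) = 1/(6667 + (14 + 2*(25 - 5))) = 1/(6667 + (14 + 2*20)) = 1/(6667 + (14 + 40)) = 1/(6667 + 54) = 1/6721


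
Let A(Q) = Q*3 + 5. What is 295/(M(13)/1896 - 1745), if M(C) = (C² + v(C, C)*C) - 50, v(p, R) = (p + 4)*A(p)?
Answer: -186440/1099559 ≈ -0.16956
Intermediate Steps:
A(Q) = 5 + 3*Q (A(Q) = 3*Q + 5 = 5 + 3*Q)
v(p, R) = (4 + p)*(5 + 3*p) (v(p, R) = (p + 4)*(5 + 3*p) = (4 + p)*(5 + 3*p))
M(C) = -50 + C² + C*(4 + C)*(5 + 3*C) (M(C) = (C² + ((4 + C)*(5 + 3*C))*C) - 50 = (C² + C*(4 + C)*(5 + 3*C)) - 50 = -50 + C² + C*(4 + C)*(5 + 3*C))
295/(M(13)/1896 - 1745) = 295/((-50 + 13² + 13*(4 + 13)*(5 + 3*13))/1896 - 1745) = 295/((-50 + 169 + 13*17*(5 + 39))*(1/1896) - 1745) = 295/((-50 + 169 + 13*17*44)*(1/1896) - 1745) = 295/((-50 + 169 + 9724)*(1/1896) - 1745) = 295/(9843*(1/1896) - 1745) = 295/(3281/632 - 1745) = 295/(-1099559/632) = -632/1099559*295 = -186440/1099559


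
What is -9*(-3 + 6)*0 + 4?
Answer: 4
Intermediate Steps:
-9*(-3 + 6)*0 + 4 = -27*0 + 4 = -9*0 + 4 = 0 + 4 = 4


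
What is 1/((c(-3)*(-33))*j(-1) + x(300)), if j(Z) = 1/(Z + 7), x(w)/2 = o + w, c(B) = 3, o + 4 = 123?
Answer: 2/1643 ≈ 0.0012173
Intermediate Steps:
o = 119 (o = -4 + 123 = 119)
x(w) = 238 + 2*w (x(w) = 2*(119 + w) = 238 + 2*w)
j(Z) = 1/(7 + Z)
1/((c(-3)*(-33))*j(-1) + x(300)) = 1/((3*(-33))/(7 - 1) + (238 + 2*300)) = 1/(-99/6 + (238 + 600)) = 1/(-99*⅙ + 838) = 1/(-33/2 + 838) = 1/(1643/2) = 2/1643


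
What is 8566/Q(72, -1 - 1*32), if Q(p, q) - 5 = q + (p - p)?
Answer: -4283/14 ≈ -305.93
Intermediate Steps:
Q(p, q) = 5 + q (Q(p, q) = 5 + (q + (p - p)) = 5 + (q + 0) = 5 + q)
8566/Q(72, -1 - 1*32) = 8566/(5 + (-1 - 1*32)) = 8566/(5 + (-1 - 32)) = 8566/(5 - 33) = 8566/(-28) = 8566*(-1/28) = -4283/14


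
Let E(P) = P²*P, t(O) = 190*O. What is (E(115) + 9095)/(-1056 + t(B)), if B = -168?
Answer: -254995/5496 ≈ -46.396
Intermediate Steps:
E(P) = P³
(E(115) + 9095)/(-1056 + t(B)) = (115³ + 9095)/(-1056 + 190*(-168)) = (1520875 + 9095)/(-1056 - 31920) = 1529970/(-32976) = 1529970*(-1/32976) = -254995/5496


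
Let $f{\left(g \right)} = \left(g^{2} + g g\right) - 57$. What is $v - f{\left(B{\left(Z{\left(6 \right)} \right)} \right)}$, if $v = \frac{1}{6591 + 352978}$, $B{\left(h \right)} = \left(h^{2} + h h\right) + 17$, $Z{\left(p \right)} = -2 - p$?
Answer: $- \frac{15099381016}{359569} \approx -41993.0$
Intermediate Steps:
$B{\left(h \right)} = 17 + 2 h^{2}$ ($B{\left(h \right)} = \left(h^{2} + h^{2}\right) + 17 = 2 h^{2} + 17 = 17 + 2 h^{2}$)
$v = \frac{1}{359569} \approx 2.7811 \cdot 10^{-6}$
$f{\left(g \right)} = -57 + 2 g^{2}$ ($f{\left(g \right)} = \left(g^{2} + g^{2}\right) - 57 = 2 g^{2} - 57 = -57 + 2 g^{2}$)
$v - f{\left(B{\left(Z{\left(6 \right)} \right)} \right)} = \frac{1}{359569} - \left(-57 + 2 \left(17 + 2 \left(-2 - 6\right)^{2}\right)^{2}\right) = \frac{1}{359569} - \left(-57 + 2 \left(17 + 2 \left(-8\right)^{2}\right)^{2}\right) = \frac{1}{359569} - \left(-57 + 2 \left(17 + 2 \cdot 64\right)^{2}\right) = \frac{1}{359569} - \left(-57 + 2 \left(17 + 128\right)^{2}\right) = \frac{1}{359569} - \left(-57 + 2 \cdot 145^{2}\right) = \frac{1}{359569} - \left(-57 + 2 \cdot 21025\right) = \frac{1}{359569} - \left(-57 + 42050\right) = \frac{1}{359569} - 41993 = - \frac{15099381016}{359569}$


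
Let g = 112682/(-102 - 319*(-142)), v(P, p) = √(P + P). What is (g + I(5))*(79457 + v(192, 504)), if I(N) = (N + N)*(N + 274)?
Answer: 5014114994777/22598 + 252419044*√6/11299 ≈ 2.2194e+8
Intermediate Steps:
v(P, p) = √2*√P (v(P, p) = √(2*P) = √2*√P)
I(N) = 2*N*(274 + N) (I(N) = (2*N)*(274 + N) = 2*N*(274 + N))
g = 56341/22598 (g = 112682/(-102 + 45298) = 112682/45196 = 112682*(1/45196) = 56341/22598 ≈ 2.4932)
(g + I(5))*(79457 + v(192, 504)) = (56341/22598 + 2*5*(274 + 5))*(79457 + √2*√192) = (56341/22598 + 2*5*279)*(79457 + √2*(8*√3)) = (56341/22598 + 2790)*(79457 + 8*√6) = 63104761*(79457 + 8*√6)/22598 = 5014114994777/22598 + 252419044*√6/11299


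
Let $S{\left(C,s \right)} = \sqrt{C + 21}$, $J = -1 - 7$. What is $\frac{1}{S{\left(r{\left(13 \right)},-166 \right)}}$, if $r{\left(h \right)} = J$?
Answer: $\frac{\sqrt{13}}{13} \approx 0.27735$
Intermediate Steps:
$J = -8$ ($J = -1 - 7 = -8$)
$r{\left(h \right)} = -8$
$S{\left(C,s \right)} = \sqrt{21 + C}$
$\frac{1}{S{\left(r{\left(13 \right)},-166 \right)}} = \frac{1}{\sqrt{21 - 8}} = \frac{1}{\sqrt{13}} = \frac{\sqrt{13}}{13}$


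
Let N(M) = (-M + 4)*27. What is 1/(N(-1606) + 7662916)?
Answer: 1/7706386 ≈ 1.2976e-7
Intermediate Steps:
N(M) = 108 - 27*M (N(M) = (4 - M)*27 = 108 - 27*M)
1/(N(-1606) + 7662916) = 1/((108 - 27*(-1606)) + 7662916) = 1/((108 + 43362) + 7662916) = 1/(43470 + 7662916) = 1/7706386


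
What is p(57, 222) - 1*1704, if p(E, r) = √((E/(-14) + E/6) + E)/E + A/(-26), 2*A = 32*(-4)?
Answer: -22120/13 + √3059/399 ≈ -1701.4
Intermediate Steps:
A = -64 (A = (32*(-4))/2 = (½)*(-128) = -64)
p(E, r) = 32/13 + √483/(21*√E) (p(E, r) = √((E/(-14) + E/6) + E)/E - 64/(-26) = √((E*(-1/14) + E*(⅙)) + E)/E - 64*(-1/26) = √((-E/14 + E/6) + E)/E + 32/13 = √(2*E/21 + E)/E + 32/13 = √(23*E/21)/E + 32/13 = (√483*√E/21)/E + 32/13 = √483/(21*√E) + 32/13 = 32/13 + √483/(21*√E))
p(57, 222) - 1*1704 = (32/13 + √483/(21*√57)) - 1*1704 = (32/13 + √483*(√57/57)/21) - 1704 = (32/13 + √3059/399) - 1704 = -22120/13 + √3059/399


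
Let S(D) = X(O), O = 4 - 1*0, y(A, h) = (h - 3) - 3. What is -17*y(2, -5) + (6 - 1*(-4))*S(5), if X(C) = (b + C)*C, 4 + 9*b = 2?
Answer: 3043/9 ≈ 338.11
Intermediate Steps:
b = -2/9 (b = -4/9 + (⅑)*2 = -4/9 + 2/9 = -2/9 ≈ -0.22222)
y(A, h) = -6 + h (y(A, h) = (-3 + h) - 3 = -6 + h)
O = 4 (O = 4 + 0 = 4)
X(C) = C*(-2/9 + C) (X(C) = (-2/9 + C)*C = C*(-2/9 + C))
S(D) = 136/9 (S(D) = (⅑)*4*(-2 + 9*4) = (⅑)*4*(-2 + 36) = (⅑)*4*34 = 136/9)
-17*y(2, -5) + (6 - 1*(-4))*S(5) = -17*(-6 - 5) + (6 - 1*(-4))*(136/9) = -17*(-11) + (6 + 4)*(136/9) = 187 + 10*(136/9) = 187 + 1360/9 = 3043/9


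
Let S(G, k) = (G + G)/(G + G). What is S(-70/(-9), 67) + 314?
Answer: 315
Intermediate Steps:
S(G, k) = 1 (S(G, k) = (2*G)/((2*G)) = (2*G)*(1/(2*G)) = 1)
S(-70/(-9), 67) + 314 = 1 + 314 = 315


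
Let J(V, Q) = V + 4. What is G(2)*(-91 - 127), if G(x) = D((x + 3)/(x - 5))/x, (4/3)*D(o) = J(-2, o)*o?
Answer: 545/2 ≈ 272.50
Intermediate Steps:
J(V, Q) = 4 + V
D(o) = 3*o/2 (D(o) = 3*((4 - 2)*o)/4 = 3*(2*o)/4 = 3*o/2)
G(x) = 3*(3 + x)/(2*x*(-5 + x)) (G(x) = (3*((x + 3)/(x - 5))/2)/x = (3*((3 + x)/(-5 + x))/2)/x = (3*(3 + x)/(2*(-5 + x)))/x = 3*(3 + x)/(2*x*(-5 + x)))
G(2)*(-91 - 127) = ((3/2)*(3 + 2)/(2*(-5 + 2)))*(-91 - 127) = ((3/2)*(½)*5/(-3))*(-218) = ((3/2)*(½)*(-⅓)*5)*(-218) = -5/4*(-218) = 545/2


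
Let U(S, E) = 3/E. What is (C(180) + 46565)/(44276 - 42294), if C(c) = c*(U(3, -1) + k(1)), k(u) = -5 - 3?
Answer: 44585/1982 ≈ 22.495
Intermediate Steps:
k(u) = -8
C(c) = -11*c (C(c) = c*(3/(-1) - 8) = c*(3*(-1) - 8) = c*(-3 - 8) = c*(-11) = -11*c)
(C(180) + 46565)/(44276 - 42294) = (-11*180 + 46565)/(44276 - 42294) = (-1980 + 46565)/1982 = 44585*(1/1982) = 44585/1982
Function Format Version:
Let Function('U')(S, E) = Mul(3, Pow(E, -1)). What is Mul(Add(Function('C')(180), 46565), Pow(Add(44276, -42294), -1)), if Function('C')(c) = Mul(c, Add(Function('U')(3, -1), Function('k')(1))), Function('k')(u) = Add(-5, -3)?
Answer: Rational(44585, 1982) ≈ 22.495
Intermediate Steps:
Function('k')(u) = -8
Function('C')(c) = Mul(-11, c) (Function('C')(c) = Mul(c, Add(Mul(3, Pow(-1, -1)), -8)) = Mul(c, Add(Mul(3, -1), -8)) = Mul(c, Add(-3, -8)) = Mul(c, -11) = Mul(-11, c))
Mul(Add(Function('C')(180), 46565), Pow(Add(44276, -42294), -1)) = Mul(Add(Mul(-11, 180), 46565), Pow(Add(44276, -42294), -1)) = Mul(Add(-1980, 46565), Pow(1982, -1)) = Mul(44585, Rational(1, 1982)) = Rational(44585, 1982)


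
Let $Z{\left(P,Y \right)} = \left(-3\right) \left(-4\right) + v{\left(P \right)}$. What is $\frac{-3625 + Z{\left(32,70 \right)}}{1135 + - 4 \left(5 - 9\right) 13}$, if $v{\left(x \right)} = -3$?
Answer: $- \frac{3616}{1343} \approx -2.6925$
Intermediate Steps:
$Z{\left(P,Y \right)} = 9$ ($Z{\left(P,Y \right)} = \left(-3\right) \left(-4\right) - 3 = 12 - 3 = 9$)
$\frac{-3625 + Z{\left(32,70 \right)}}{1135 + - 4 \left(5 - 9\right) 13} = \frac{-3625 + 9}{1135 + - 4 \left(5 - 9\right) 13} = - \frac{3616}{1135 + - 4 \left(5 - 9\right) 13} = - \frac{3616}{1135 + \left(-4\right) \left(-4\right) 13} = - \frac{3616}{1135 + 16 \cdot 13} = - \frac{3616}{1135 + 208} = - \frac{3616}{1343}$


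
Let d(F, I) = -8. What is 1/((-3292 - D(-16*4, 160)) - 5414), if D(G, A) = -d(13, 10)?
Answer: -1/8714 ≈ -0.00011476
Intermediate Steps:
D(G, A) = 8 (D(G, A) = -1*(-8) = 8)
1/((-3292 - D(-16*4, 160)) - 5414) = 1/((-3292 - 1*8) - 5414) = 1/((-3292 - 8) - 5414) = 1/(-3300 - 5414) = 1/(-8714) = -1/8714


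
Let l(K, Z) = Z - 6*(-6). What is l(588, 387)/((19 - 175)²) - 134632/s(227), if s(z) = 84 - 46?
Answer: -182021571/51376 ≈ -3542.9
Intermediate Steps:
l(K, Z) = 36 + Z (l(K, Z) = Z + 36 = 36 + Z)
s(z) = 38
l(588, 387)/((19 - 175)²) - 134632/s(227) = (36 + 387)/((19 - 175)²) - 134632/38 = 423/((-156)²) - 134632*1/38 = 423/24336 - 67316/19 = 423*(1/24336) - 67316/19 = 47/2704 - 67316/19 = -182021571/51376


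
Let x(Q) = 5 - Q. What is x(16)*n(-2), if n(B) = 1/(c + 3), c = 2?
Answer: -11/5 ≈ -2.2000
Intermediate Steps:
n(B) = ⅕ (n(B) = 1/(2 + 3) = 1/5 = ⅕)
x(16)*n(-2) = (5 - 1*16)*(⅕) = (5 - 16)*(⅕) = -11*⅕ = -11/5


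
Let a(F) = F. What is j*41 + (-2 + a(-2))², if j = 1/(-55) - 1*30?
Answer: -66811/55 ≈ -1214.7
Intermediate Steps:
j = -1651/55 (j = -1/55 - 30 = -1651/55 ≈ -30.018)
j*41 + (-2 + a(-2))² = -1651/55*41 + (-2 - 2)² = -67691/55 + (-4)² = -67691/55 + 16 = -66811/55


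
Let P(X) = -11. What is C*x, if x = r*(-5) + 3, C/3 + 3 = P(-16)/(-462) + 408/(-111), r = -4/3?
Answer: -299773/1554 ≈ -192.90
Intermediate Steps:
r = -4/3 (r = -4*⅓ = -4/3 ≈ -1.3333)
C = -10337/518 (C = -9 + 3*(-11/(-462) + 408/(-111)) = -9 + 3*(-11*(-1/462) + 408*(-1/111)) = -9 + 3*(1/42 - 136/37) = -9 + 3*(-5675/1554) = -9 - 5675/518 = -10337/518 ≈ -19.956)
x = 29/3 (x = -4/3*(-5) + 3 = 20/3 + 3 = 29/3 ≈ 9.6667)
C*x = -10337/518*29/3 = -299773/1554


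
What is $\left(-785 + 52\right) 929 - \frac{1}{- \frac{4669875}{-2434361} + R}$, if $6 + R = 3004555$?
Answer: $- \frac{4980629525716161609}{7314161578064} \approx -6.8096 \cdot 10^{5}$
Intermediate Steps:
$R = 3004549$ ($R = -6 + 3004555 = 3004549$)
$\left(-785 + 52\right) 929 - \frac{1}{- \frac{4669875}{-2434361} + R} = \left(-785 + 52\right) 929 - \frac{1}{- \frac{4669875}{-2434361} + 3004549} = \left(-733\right) 929 - \frac{1}{\left(-4669875\right) \left(- \frac{1}{2434361}\right) + 3004549} = -680957 - \frac{1}{\frac{4669875}{2434361} + 3004549} = -680957 - \frac{1}{\frac{7314161578064}{2434361}} = -680957 - \frac{2434361}{7314161578064} = - \frac{4980629525716161609}{7314161578064}$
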